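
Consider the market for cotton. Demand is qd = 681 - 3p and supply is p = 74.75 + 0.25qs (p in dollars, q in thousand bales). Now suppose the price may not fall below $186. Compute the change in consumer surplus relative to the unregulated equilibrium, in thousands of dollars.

-8832

Rearranging supply gives qs = 4p - 299. Equilibrium: 681 - 3p = 4p - 299, so 980 = 7p and p* = 140, q* = 261.
Because the floor (186) lies above the market-clearing price, it is binding.
At p = 186: qd = 681 - 3·186 = 123 and qs = 4·186 - 299 = 445.
Consumer surplus without the control is ½ · (227 - 140) · 261 = 11353.5.
With the floor, consumers buy 123 units at 186, so CS = ½ · (227 - 186) · 123 = 2521.5.
Change in consumer surplus = 2521.5 - 11353.5 = -8832.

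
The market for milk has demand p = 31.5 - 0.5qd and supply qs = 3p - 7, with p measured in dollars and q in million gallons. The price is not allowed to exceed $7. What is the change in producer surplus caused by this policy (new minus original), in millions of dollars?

-171.5

Rearranging demand gives qd = 63 - 2p. Equilibrium: 63 - 2p = 3p - 7, so 70 = 5p and p* = 14, q* = 35.
Because the ceiling (7) lies below the market-clearing price, it is binding.
At p = 7: qd = 63 - 2·7 = 49 and qs = 3·7 - 7 = 14.
Producer surplus without the control is ½ · (14 - 7/3) · 35 = 1225/6.
With the ceiling, producers sell 14 units at 7, so PS = ½ · (7 - 7/3) · 14 = 98/3.
Change in producer surplus = 98/3 - 1225/6 = -171.5.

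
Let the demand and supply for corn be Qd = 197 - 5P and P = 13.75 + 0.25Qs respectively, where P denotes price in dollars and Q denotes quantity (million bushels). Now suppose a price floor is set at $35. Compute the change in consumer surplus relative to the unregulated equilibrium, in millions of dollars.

Rearranging supply gives Qs = 4P - 55. Without the control the market clears where 197 - 5P = 4P - 55, i.e. P* = 28 and Q* = 57.
The floor of 35 is above the equilibrium price 28, so it binds.
At P = 35: Qd = 197 - 5·35 = 22 and Qs = 4·35 - 55 = 85.
Consumer surplus without the control is ½ · (39.4 - 28) · 57 = 324.9.
With the floor, consumers buy 22 units at 35, so CS = ½ · (39.4 - 35) · 22 = 48.4.
Change in consumer surplus = 48.4 - 324.9 = -276.5.

-276.5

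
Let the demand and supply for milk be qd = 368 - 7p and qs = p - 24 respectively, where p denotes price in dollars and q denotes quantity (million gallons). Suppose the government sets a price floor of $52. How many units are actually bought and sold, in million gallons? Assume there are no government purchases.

Equilibrium: 368 - 7p = p - 24, so 392 = 8p and p* = 49, q* = 25.
The floor of 52 is above the equilibrium price 49, so it binds.
At p = 52: qd = 368 - 7·52 = 4 and qs = 52 - 24 = 28.
The quantity actually transacted is the short side, demand: 4.

4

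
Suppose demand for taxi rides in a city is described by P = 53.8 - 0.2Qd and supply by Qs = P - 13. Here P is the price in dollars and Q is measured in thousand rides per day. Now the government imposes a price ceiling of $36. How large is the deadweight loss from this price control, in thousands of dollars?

Rearranging demand gives Qd = 269 - 5P. In a free market, 269 - 5P = P - 13 gives the equilibrium P* = 47, Q* = 34.
Because the ceiling (36) lies below the market-clearing price, it is binding.
At P = 36: Qd = 269 - 5·36 = 89 and Qs = 36 - 13 = 23.
Quantity traded falls to 23. At Q = 23 the demand price is (269 - 23)/5 = 49.2 and the supply price is 13 + 23 = 36.
Deadweight loss = ½ · (49.2 - 36) · (34 - 23) = ½ · 13.2 · 11 = 72.6.

72.6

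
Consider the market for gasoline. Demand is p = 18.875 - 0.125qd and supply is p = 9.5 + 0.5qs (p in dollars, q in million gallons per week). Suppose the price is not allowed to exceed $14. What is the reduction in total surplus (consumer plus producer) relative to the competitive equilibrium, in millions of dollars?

11.25

Rearranging demand gives qd = 151 - 8p; rearranging supply gives qs = 2p - 19. In a free market, 151 - 8p = 2p - 19 gives the equilibrium p* = 17, q* = 15.
Because the ceiling (14) lies below the market-clearing price, it is binding.
At p = 14: qd = 151 - 8·14 = 39 and qs = 2·14 - 19 = 9.
Quantity traded falls to 9. At q = 9 the demand price is (151 - 9)/8 = 17.75 and the supply price is (19 + 9)/2 = 14.
Deadweight loss = ½ · (17.75 - 14) · (15 - 9) = ½ · 3.75 · 6 = 11.25.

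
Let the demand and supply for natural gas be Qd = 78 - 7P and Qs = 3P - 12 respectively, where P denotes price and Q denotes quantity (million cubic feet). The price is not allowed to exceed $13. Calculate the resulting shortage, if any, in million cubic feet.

0

In a free market, 78 - 7P = 3P - 12 gives the equilibrium P* = 9, Q* = 15.
The ceiling of 13 is above the equilibrium price 9, so it is not binding; the market clears at P* = 9, Q* = 15.
Since the control does not bind, there is no shortage.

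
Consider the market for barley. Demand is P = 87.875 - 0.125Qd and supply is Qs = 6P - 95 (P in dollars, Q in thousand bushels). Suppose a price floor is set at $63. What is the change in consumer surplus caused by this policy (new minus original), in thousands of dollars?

-1338

Rearranging demand gives Qd = 703 - 8P. In a free market, 703 - 8P = 6P - 95 gives the equilibrium P* = 57, Q* = 247.
The floor of 63 is above the equilibrium price 57, so it binds.
At P = 63: Qd = 703 - 8·63 = 199 and Qs = 6·63 - 95 = 283.
Consumer surplus without the control is ½ · (87.875 - 57) · 247 = 3813.0625.
With the floor, consumers buy 199 units at 63, so CS = ½ · (87.875 - 63) · 199 = 2475.0625.
Change in consumer surplus = 2475.0625 - 3813.0625 = -1338.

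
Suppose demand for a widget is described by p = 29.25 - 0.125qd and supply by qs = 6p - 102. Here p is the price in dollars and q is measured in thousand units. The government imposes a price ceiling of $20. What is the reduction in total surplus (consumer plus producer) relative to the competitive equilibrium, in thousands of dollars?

84

Rearranging demand gives qd = 234 - 8p. Equilibrium: 234 - 8p = 6p - 102, so 336 = 14p and p* = 24, q* = 42.
Because the ceiling (20) lies below the market-clearing price, it is binding.
At p = 20: qd = 234 - 8·20 = 74 and qs = 6·20 - 102 = 18.
Quantity traded falls to 18. At q = 18 the demand price is (234 - 18)/8 = 27 and the supply price is (102 + 18)/6 = 20.
Deadweight loss = ½ · (27 - 20) · (42 - 18) = ½ · 7 · 24 = 84.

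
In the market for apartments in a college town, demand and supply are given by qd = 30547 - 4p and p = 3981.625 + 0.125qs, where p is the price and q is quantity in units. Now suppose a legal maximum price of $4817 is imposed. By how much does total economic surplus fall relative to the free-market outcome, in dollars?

1760268

Rearranging supply gives qs = 8p - 31853. Equilibrium: 30547 - 4p = 8p - 31853, so 62400 = 12p and p* = 5200, q* = 9747.
Since 4817 < 5200, the ceiling is binding.
At p = 4817: qd = 30547 - 4·4817 = 11279 and qs = 8·4817 - 31853 = 6683.
Quantity traded falls to 6683. At q = 6683 the demand price is (30547 - 6683)/4 = 5966 and the supply price is (31853 + 6683)/8 = 4817.
Deadweight loss = ½ · (5966 - 4817) · (9747 - 6683) = ½ · 1149 · 3064 = 1760268.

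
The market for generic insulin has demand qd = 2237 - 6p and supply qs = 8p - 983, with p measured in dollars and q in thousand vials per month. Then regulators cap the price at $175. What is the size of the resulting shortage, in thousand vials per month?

Without the control the market clears where 2237 - 6p = 8p - 983, i.e. p* = 230 and q* = 857.
Because the ceiling (175) lies below the market-clearing price, it is binding.
At p = 175: qd = 2237 - 6·175 = 1187 and qs = 8·175 - 983 = 417.
Shortage = qd - qs = 1187 - 417 = 770.

770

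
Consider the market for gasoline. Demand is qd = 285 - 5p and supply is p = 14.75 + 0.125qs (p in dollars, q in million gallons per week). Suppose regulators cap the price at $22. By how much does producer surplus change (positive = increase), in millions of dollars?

Rearranging supply gives qs = 8p - 118. Setting quantity demanded equal to quantity supplied, 285 - 5p = 8p - 118, gives p* = 31 and q* = 130.
Because the ceiling (22) lies below the market-clearing price, it is binding.
At p = 22: qd = 285 - 5·22 = 175 and qs = 8·22 - 118 = 58.
Producer surplus without the control is ½ · (31 - 14.75) · 130 = 1056.25.
With the ceiling, producers sell 58 units at 22, so PS = ½ · (22 - 14.75) · 58 = 210.25.
Change in producer surplus = 210.25 - 1056.25 = -846.

-846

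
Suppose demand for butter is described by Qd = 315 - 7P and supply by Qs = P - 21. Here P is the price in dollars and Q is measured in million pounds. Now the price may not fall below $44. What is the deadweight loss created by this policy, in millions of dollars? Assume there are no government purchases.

In a free market, 315 - 7P = P - 21 gives the equilibrium P* = 42, Q* = 21.
The floor of 44 is above the equilibrium price 42, so it binds.
At P = 44: Qd = 315 - 7·44 = 7 and Qs = 44 - 21 = 23.
Quantity traded falls to 7. At Q = 7 the demand price is (315 - 7)/7 = 44 and the supply price is 21 + 7 = 28.
Deadweight loss = ½ · (44 - 28) · (21 - 7) = ½ · 16 · 14 = 112.

112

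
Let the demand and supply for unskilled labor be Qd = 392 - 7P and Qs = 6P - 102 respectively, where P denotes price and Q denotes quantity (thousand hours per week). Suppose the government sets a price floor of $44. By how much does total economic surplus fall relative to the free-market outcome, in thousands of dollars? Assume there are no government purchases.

273

Setting quantity demanded equal to quantity supplied, 392 - 7P = 6P - 102, gives P* = 38 and Q* = 126.
Since 44 > 38, the floor is binding.
At P = 44: Qd = 392 - 7·44 = 84 and Qs = 6·44 - 102 = 162.
Quantity traded falls to 84. At Q = 84 the demand price is (392 - 84)/7 = 44 and the supply price is (102 + 84)/6 = 31.
Deadweight loss = ½ · (44 - 31) · (126 - 84) = ½ · 13 · 42 = 273.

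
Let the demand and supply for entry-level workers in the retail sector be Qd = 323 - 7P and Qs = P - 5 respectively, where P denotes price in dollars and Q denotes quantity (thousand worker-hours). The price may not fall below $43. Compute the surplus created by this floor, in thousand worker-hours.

16

Setting quantity demanded equal to quantity supplied, 323 - 7P = P - 5, gives P* = 41 and Q* = 36.
The floor of 43 is above the equilibrium price 41, so it binds.
At P = 43: Qd = 323 - 7·43 = 22 and Qs = 43 - 5 = 38.
Surplus = Qs - Qd = 38 - 22 = 16.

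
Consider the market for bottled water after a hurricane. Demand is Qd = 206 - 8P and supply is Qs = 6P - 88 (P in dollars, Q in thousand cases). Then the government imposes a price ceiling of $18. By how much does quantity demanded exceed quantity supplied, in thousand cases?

Without the control the market clears where 206 - 8P = 6P - 88, i.e. P* = 21 and Q* = 38.
Because the ceiling (18) lies below the market-clearing price, it is binding.
At P = 18: Qd = 206 - 8·18 = 62 and Qs = 6·18 - 88 = 20.
Shortage = Qd - Qs = 62 - 20 = 42.

42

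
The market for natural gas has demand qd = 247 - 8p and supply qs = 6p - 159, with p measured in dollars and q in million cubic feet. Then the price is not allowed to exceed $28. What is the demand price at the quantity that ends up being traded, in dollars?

29.75

Setting quantity demanded equal to quantity supplied, 247 - 8p = 6p - 159, gives p* = 29 and q* = 15.
Since 28 < 29, the ceiling is binding.
At p = 28: qd = 247 - 8·28 = 23 and qs = 6·28 - 159 = 9.
Only 9 units reach the market. On the demand curve, the marginal buyer's willingness to pay at q = 9 is (247 - 9)/8 = 29.75.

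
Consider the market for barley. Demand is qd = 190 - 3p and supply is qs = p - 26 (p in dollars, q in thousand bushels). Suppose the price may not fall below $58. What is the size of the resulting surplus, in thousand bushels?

16

Without the control the market clears where 190 - 3p = p - 26, i.e. p* = 54 and q* = 28.
The floor of 58 is above the equilibrium price 54, so it binds.
At p = 58: qd = 190 - 3·58 = 16 and qs = 58 - 26 = 32.
Surplus = qs - qd = 32 - 16 = 16.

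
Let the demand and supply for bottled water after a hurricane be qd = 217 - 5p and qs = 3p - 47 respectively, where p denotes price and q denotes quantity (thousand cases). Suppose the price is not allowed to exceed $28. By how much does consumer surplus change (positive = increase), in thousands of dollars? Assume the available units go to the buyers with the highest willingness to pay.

Setting quantity demanded equal to quantity supplied, 217 - 5p = 3p - 47, gives p* = 33 and q* = 52.
Because the ceiling (28) lies below the market-clearing price, it is binding.
At p = 28: qd = 217 - 5·28 = 77 and qs = 3·28 - 47 = 37.
Consumer surplus without the control is ½ · (43.4 - 33) · 52 = 270.4.
With the ceiling, 37 units are sold at 28 (assume they go to the highest-value buyers). The demand price at q = 37 is 36, so CS = ½ · [(43.4 - 28) + (36 - 28)] · 37 = 432.9.
Change in consumer surplus = 432.9 - 270.4 = 162.5.

162.5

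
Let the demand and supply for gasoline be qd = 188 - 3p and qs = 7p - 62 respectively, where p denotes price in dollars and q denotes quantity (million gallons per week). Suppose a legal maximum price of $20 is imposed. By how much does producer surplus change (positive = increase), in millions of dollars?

Equilibrium: 188 - 3p = 7p - 62, so 250 = 10p and p* = 25, q* = 113.
Because the ceiling (20) lies below the market-clearing price, it is binding.
At p = 20: qd = 188 - 3·20 = 128 and qs = 7·20 - 62 = 78.
Producer surplus without the control is ½ · (25 - 62/7) · 113 = 12769/14.
With the ceiling, producers sell 78 units at 20, so PS = ½ · (20 - 62/7) · 78 = 3042/7.
Change in producer surplus = 3042/7 - 12769/14 = -477.5.

-477.5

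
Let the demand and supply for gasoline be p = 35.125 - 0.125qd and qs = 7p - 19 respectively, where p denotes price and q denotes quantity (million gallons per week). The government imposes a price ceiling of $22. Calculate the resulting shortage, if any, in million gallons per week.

0

Rearranging demand gives qd = 281 - 8p. Equilibrium: 281 - 8p = 7p - 19, so 300 = 15p and p* = 20, q* = 121.
Since 22 is above p* = 20, the ceiling does not bind and the free-market outcome prevails.
Since the control does not bind, there is no shortage.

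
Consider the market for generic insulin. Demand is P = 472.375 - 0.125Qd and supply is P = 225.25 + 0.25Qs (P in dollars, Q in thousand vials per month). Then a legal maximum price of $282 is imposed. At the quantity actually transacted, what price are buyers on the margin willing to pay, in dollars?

Rearranging demand gives Qd = 3779 - 8P; rearranging supply gives Qs = 4P - 901. Setting quantity demanded equal to quantity supplied, 3779 - 8P = 4P - 901, gives P* = 390 and Q* = 659.
The ceiling of 282 is below the equilibrium price 390, so it binds.
At P = 282: Qd = 3779 - 8·282 = 1523 and Qs = 4·282 - 901 = 227.
Only 227 units reach the market. On the demand curve, the marginal buyer's willingness to pay at Q = 227 is (3779 - 227)/8 = 444.

444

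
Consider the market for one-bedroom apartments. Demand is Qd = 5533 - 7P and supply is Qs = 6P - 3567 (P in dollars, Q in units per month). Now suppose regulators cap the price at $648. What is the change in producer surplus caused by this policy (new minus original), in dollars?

Without the control the market clears where 5533 - 7P = 6P - 3567, i.e. P* = 700 and Q* = 633.
Since 648 < 700, the ceiling is binding.
At P = 648: Qd = 5533 - 7·648 = 997 and Qs = 6·648 - 3567 = 321.
Producer surplus without the control is ½ · (700 - 594.5) · 633 = 33390.75.
With the ceiling, producers sell 321 units at 648, so PS = ½ · (648 - 594.5) · 321 = 8586.75.
Change in producer surplus = 8586.75 - 33390.75 = -24804.

-24804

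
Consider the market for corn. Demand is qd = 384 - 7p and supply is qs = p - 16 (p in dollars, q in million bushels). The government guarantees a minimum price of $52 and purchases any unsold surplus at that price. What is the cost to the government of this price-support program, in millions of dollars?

Equilibrium: 384 - 7p = p - 16, so 400 = 8p and p* = 50, q* = 34.
Because the floor (52) lies above the market-clearing price, it is binding.
At p = 52: qd = 384 - 7·52 = 20 and qs = 52 - 16 = 36.
Surplus = qs - qd = 16.
Government expenditure = surplus × support price = 16 × 52 = 832.

832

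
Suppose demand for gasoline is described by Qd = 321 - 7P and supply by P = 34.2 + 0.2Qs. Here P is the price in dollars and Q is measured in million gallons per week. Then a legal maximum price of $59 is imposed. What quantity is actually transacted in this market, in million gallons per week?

34

Rearranging supply gives Qs = 5P - 171. Without the control the market clears where 321 - 7P = 5P - 171, i.e. P* = 41 and Q* = 34.
The ceiling of 59 is above the equilibrium price 41, so it is not binding; the market clears at P* = 41, Q* = 34.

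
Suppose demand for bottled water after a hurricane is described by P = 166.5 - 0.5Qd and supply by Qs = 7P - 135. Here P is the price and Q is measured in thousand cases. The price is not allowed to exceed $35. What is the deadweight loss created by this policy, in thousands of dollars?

4551.75

Rearranging demand gives Qd = 333 - 2P. In a free market, 333 - 2P = 7P - 135 gives the equilibrium P* = 52, Q* = 229.
Because the ceiling (35) lies below the market-clearing price, it is binding.
At P = 35: Qd = 333 - 2·35 = 263 and Qs = 7·35 - 135 = 110.
Quantity traded falls to 110. At Q = 110 the demand price is (333 - 110)/2 = 111.5 and the supply price is (135 + 110)/7 = 35.
Deadweight loss = ½ · (111.5 - 35) · (229 - 110) = ½ · 76.5 · 119 = 4551.75.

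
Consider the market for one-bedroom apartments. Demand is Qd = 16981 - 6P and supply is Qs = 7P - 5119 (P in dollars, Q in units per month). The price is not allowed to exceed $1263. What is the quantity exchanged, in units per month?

3722

In a free market, 16981 - 6P = 7P - 5119 gives the equilibrium P* = 1700, Q* = 6781.
Because the ceiling (1263) lies below the market-clearing price, it is binding.
At P = 1263: Qd = 16981 - 6·1263 = 9403 and Qs = 7·1263 - 5119 = 3722.
The quantity actually transacted is the short side, supply: 3722.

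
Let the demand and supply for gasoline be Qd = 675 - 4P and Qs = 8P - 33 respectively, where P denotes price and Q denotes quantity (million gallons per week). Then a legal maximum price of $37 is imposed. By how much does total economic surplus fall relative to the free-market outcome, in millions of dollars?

In a free market, 675 - 4P = 8P - 33 gives the equilibrium P* = 59, Q* = 439.
Because the ceiling (37) lies below the market-clearing price, it is binding.
At P = 37: Qd = 675 - 4·37 = 527 and Qs = 8·37 - 33 = 263.
Quantity traded falls to 263. At Q = 263 the demand price is (675 - 263)/4 = 103 and the supply price is (33 + 263)/8 = 37.
Deadweight loss = ½ · (103 - 37) · (439 - 263) = ½ · 66 · 176 = 5808.

5808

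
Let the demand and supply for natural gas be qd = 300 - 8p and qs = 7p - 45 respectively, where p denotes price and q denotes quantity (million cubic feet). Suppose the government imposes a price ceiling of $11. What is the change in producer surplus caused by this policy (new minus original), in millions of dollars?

Equilibrium: 300 - 8p = 7p - 45, so 345 = 15p and p* = 23, q* = 116.
Since 11 < 23, the ceiling is binding.
At p = 11: qd = 300 - 8·11 = 212 and qs = 7·11 - 45 = 32.
Producer surplus without the control is ½ · (23 - 45/7) · 116 = 6728/7.
With the ceiling, producers sell 32 units at 11, so PS = ½ · (11 - 45/7) · 32 = 512/7.
Change in producer surplus = 512/7 - 6728/7 = -888.

-888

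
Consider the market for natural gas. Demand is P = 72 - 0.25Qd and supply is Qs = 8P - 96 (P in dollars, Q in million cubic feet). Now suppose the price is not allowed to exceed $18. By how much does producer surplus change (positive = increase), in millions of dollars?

Rearranging demand gives Qd = 288 - 4P. In a free market, 288 - 4P = 8P - 96 gives the equilibrium P* = 32, Q* = 160.
Since 18 < 32, the ceiling is binding.
At P = 18: Qd = 288 - 4·18 = 216 and Qs = 8·18 - 96 = 48.
Producer surplus without the control is ½ · (32 - 12) · 160 = 1600.
With the ceiling, producers sell 48 units at 18, so PS = ½ · (18 - 12) · 48 = 144.
Change in producer surplus = 144 - 1600 = -1456.

-1456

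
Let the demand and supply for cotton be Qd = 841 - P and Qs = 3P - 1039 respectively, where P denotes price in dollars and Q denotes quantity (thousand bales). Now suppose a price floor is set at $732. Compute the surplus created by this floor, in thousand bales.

Setting quantity demanded equal to quantity supplied, 841 - P = 3P - 1039, gives P* = 470 and Q* = 371.
Because the floor (732) lies above the market-clearing price, it is binding.
At P = 732: Qd = 841 - 732 = 109 and Qs = 3·732 - 1039 = 1157.
Surplus = Qs - Qd = 1157 - 109 = 1048.

1048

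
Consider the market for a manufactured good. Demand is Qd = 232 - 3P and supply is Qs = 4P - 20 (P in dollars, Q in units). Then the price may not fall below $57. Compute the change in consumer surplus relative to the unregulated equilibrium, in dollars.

-1942.5

Without the control the market clears where 232 - 3P = 4P - 20, i.e. P* = 36 and Q* = 124.
Since 57 > 36, the floor is binding.
At P = 57: Qd = 232 - 3·57 = 61 and Qs = 4·57 - 20 = 208.
Consumer surplus without the control is ½ · (232/3 - 36) · 124 = 7688/3.
With the floor, consumers buy 61 units at 57, so CS = ½ · (232/3 - 57) · 61 = 3721/6.
Change in consumer surplus = 3721/6 - 7688/3 = -1942.5.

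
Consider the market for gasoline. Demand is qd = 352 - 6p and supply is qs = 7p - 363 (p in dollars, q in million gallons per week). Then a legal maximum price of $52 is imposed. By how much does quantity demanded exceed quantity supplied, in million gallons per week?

39

In a free market, 352 - 6p = 7p - 363 gives the equilibrium p* = 55, q* = 22.
Because the ceiling (52) lies below the market-clearing price, it is binding.
At p = 52: qd = 352 - 6·52 = 40 and qs = 7·52 - 363 = 1.
Shortage = qd - qs = 40 - 1 = 39.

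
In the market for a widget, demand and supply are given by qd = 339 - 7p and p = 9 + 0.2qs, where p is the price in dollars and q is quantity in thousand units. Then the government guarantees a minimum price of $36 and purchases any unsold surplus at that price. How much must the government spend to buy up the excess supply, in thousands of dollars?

Rearranging supply gives qs = 5p - 45. Setting quantity demanded equal to quantity supplied, 339 - 7p = 5p - 45, gives p* = 32 and q* = 115.
Because the floor (36) lies above the market-clearing price, it is binding.
At p = 36: qd = 339 - 7·36 = 87 and qs = 5·36 - 45 = 135.
Surplus = qs - qd = 48.
Government expenditure = surplus × support price = 48 × 36 = 1728.

1728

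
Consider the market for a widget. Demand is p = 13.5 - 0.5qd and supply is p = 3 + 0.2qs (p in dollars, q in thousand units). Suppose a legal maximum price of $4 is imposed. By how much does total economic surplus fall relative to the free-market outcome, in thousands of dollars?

Rearranging demand gives qd = 27 - 2p; rearranging supply gives qs = 5p - 15. Equilibrium: 27 - 2p = 5p - 15, so 42 = 7p and p* = 6, q* = 15.
Because the ceiling (4) lies below the market-clearing price, it is binding.
At p = 4: qd = 27 - 2·4 = 19 and qs = 5·4 - 15 = 5.
Quantity traded falls to 5. At q = 5 the demand price is (27 - 5)/2 = 11 and the supply price is (15 + 5)/5 = 4.
Deadweight loss = ½ · (11 - 4) · (15 - 5) = ½ · 7 · 10 = 35.

35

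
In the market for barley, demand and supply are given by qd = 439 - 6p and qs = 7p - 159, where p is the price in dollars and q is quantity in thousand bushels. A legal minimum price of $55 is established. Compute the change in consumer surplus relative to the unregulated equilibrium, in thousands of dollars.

-1224

Setting quantity demanded equal to quantity supplied, 439 - 6p = 7p - 159, gives p* = 46 and q* = 163.
The floor of 55 is above the equilibrium price 46, so it binds.
At p = 55: qd = 439 - 6·55 = 109 and qs = 7·55 - 159 = 226.
Consumer surplus without the control is ½ · (439/6 - 46) · 163 = 26569/12.
With the floor, consumers buy 109 units at 55, so CS = ½ · (439/6 - 55) · 109 = 11881/12.
Change in consumer surplus = 11881/12 - 26569/12 = -1224.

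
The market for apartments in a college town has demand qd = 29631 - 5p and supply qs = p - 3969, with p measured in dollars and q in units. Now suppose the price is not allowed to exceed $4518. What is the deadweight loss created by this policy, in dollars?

702434.4

In a free market, 29631 - 5p = p - 3969 gives the equilibrium p* = 5600, q* = 1631.
The ceiling of 4518 is below the equilibrium price 5600, so it binds.
At p = 4518: qd = 29631 - 5·4518 = 7041 and qs = 4518 - 3969 = 549.
Quantity traded falls to 549. At q = 549 the demand price is (29631 - 549)/5 = 5816.4 and the supply price is 3969 + 549 = 4518.
Deadweight loss = ½ · (5816.4 - 4518) · (1631 - 549) = ½ · 1298.4 · 1082 = 702434.4.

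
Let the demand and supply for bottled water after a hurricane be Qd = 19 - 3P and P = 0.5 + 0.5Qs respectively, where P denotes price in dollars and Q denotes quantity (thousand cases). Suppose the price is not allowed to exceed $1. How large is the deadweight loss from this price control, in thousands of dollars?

15

Rearranging supply gives Qs = 2P - 1. In a free market, 19 - 3P = 2P - 1 gives the equilibrium P* = 4, Q* = 7.
Because the ceiling (1) lies below the market-clearing price, it is binding.
At P = 1: Qd = 19 - 3·1 = 16 and Qs = 2·1 - 1 = 1.
Quantity traded falls to 1. At Q = 1 the demand price is (19 - 1)/3 = 6 and the supply price is (1 + 1)/2 = 1.
Deadweight loss = ½ · (6 - 1) · (7 - 1) = ½ · 5 · 6 = 15.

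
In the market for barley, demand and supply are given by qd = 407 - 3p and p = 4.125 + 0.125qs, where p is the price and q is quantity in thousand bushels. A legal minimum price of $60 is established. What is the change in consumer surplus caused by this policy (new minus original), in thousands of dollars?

-5140

Rearranging supply gives qs = 8p - 33. Without the control the market clears where 407 - 3p = 8p - 33, i.e. p* = 40 and q* = 287.
Since 60 > 40, the floor is binding.
At p = 60: qd = 407 - 3·60 = 227 and qs = 8·60 - 33 = 447.
Consumer surplus without the control is ½ · (407/3 - 40) · 287 = 82369/6.
With the floor, consumers buy 227 units at 60, so CS = ½ · (407/3 - 60) · 227 = 51529/6.
Change in consumer surplus = 51529/6 - 82369/6 = -5140.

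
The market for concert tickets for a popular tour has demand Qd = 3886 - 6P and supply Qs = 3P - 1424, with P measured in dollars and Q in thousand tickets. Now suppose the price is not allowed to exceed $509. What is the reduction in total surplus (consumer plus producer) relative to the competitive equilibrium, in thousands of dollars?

Equilibrium: 3886 - 6P = 3P - 1424, so 5310 = 9P and P* = 590, Q* = 346.
The ceiling of 509 is below the equilibrium price 590, so it binds.
At P = 509: Qd = 3886 - 6·509 = 832 and Qs = 3·509 - 1424 = 103.
Quantity traded falls to 103. At Q = 103 the demand price is (3886 - 103)/6 = 630.5 and the supply price is (1424 + 103)/3 = 509.
Deadweight loss = ½ · (630.5 - 509) · (346 - 103) = ½ · 121.5 · 243 = 14762.25.

14762.25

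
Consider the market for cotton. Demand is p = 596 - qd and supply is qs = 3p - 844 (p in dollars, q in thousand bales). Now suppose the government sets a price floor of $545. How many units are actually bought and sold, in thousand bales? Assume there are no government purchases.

Rearranging demand gives qd = 596 - p. Without the control the market clears where 596 - p = 3p - 844, i.e. p* = 360 and q* = 236.
The floor of 545 is above the equilibrium price 360, so it binds.
At p = 545: qd = 596 - 545 = 51 and qs = 3·545 - 844 = 791.
The quantity actually transacted is the short side, demand: 51.

51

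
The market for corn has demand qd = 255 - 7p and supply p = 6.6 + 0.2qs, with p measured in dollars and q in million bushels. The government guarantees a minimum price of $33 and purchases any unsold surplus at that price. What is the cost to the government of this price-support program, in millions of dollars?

Rearranging supply gives qs = 5p - 33. Setting quantity demanded equal to quantity supplied, 255 - 7p = 5p - 33, gives p* = 24 and q* = 87.
Because the floor (33) lies above the market-clearing price, it is binding.
At p = 33: qd = 255 - 7·33 = 24 and qs = 5·33 - 33 = 132.
Surplus = qs - qd = 108.
Government expenditure = surplus × support price = 108 × 33 = 3564.

3564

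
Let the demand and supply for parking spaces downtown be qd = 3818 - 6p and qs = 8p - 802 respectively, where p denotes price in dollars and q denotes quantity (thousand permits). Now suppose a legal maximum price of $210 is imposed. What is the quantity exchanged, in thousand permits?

Setting quantity demanded equal to quantity supplied, 3818 - 6p = 8p - 802, gives p* = 330 and q* = 1838.
Since 210 < 330, the ceiling is binding.
At p = 210: qd = 3818 - 6·210 = 2558 and qs = 8·210 - 802 = 878.
The quantity actually transacted is the short side, supply: 878.

878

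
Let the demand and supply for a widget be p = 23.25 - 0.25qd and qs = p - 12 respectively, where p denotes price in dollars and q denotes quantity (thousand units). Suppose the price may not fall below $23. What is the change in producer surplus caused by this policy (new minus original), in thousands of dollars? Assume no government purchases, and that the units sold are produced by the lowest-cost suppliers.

-30

Rearranging demand gives qd = 93 - 4p. In a free market, 93 - 4p = p - 12 gives the equilibrium p* = 21, q* = 9.
The floor of 23 is above the equilibrium price 21, so it binds.
At p = 23: qd = 93 - 4·23 = 1 and qs = 23 - 12 = 11.
Producer surplus without the control is ½ · (21 - 12) · 9 = 40.5.
With the floor, 1 units are sold at 23. The supply price at q = 1 is 13, so PS = ½ · [(23 - 12) + (23 - 13)] · 1 = 10.5.
Change in producer surplus = 10.5 - 40.5 = -30.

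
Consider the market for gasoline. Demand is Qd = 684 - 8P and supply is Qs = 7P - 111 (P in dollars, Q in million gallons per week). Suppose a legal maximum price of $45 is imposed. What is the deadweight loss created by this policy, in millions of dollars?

420

In a free market, 684 - 8P = 7P - 111 gives the equilibrium P* = 53, Q* = 260.
Since 45 < 53, the ceiling is binding.
At P = 45: Qd = 684 - 8·45 = 324 and Qs = 7·45 - 111 = 204.
Quantity traded falls to 204. At Q = 204 the demand price is (684 - 204)/8 = 60 and the supply price is (111 + 204)/7 = 45.
Deadweight loss = ½ · (60 - 45) · (260 - 204) = ½ · 15 · 56 = 420.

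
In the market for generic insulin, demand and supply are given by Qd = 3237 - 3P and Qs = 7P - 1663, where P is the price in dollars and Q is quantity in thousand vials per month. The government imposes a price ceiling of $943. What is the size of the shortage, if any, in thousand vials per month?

0

Setting quantity demanded equal to quantity supplied, 3237 - 3P = 7P - 1663, gives P* = 490 and Q* = 1767.
Since 943 is above P* = 490, the ceiling does not bind and the free-market outcome prevails.
Since the control does not bind, there is no shortage.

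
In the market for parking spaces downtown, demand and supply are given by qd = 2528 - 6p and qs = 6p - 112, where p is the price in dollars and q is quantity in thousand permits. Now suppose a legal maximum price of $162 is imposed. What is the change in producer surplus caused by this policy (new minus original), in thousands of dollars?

Without the control the market clears where 2528 - 6p = 6p - 112, i.e. p* = 220 and q* = 1208.
Since 162 < 220, the ceiling is binding.
At p = 162: qd = 2528 - 6·162 = 1556 and qs = 6·162 - 112 = 860.
Producer surplus without the control is ½ · (220 - 56/3) · 1208 = 364816/3.
With the ceiling, producers sell 860 units at 162, so PS = ½ · (162 - 56/3) · 860 = 184900/3.
Change in producer surplus = 184900/3 - 364816/3 = -59972.

-59972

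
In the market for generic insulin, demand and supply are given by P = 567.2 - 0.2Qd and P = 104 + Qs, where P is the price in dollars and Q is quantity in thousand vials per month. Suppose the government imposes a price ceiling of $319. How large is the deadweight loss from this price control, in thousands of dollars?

17544.6

Rearranging demand gives Qd = 2836 - 5P; rearranging supply gives Qs = P - 104. Without the control the market clears where 2836 - 5P = P - 104, i.e. P* = 490 and Q* = 386.
Because the ceiling (319) lies below the market-clearing price, it is binding.
At P = 319: Qd = 2836 - 5·319 = 1241 and Qs = 319 - 104 = 215.
Quantity traded falls to 215. At Q = 215 the demand price is (2836 - 215)/5 = 524.2 and the supply price is 104 + 215 = 319.
Deadweight loss = ½ · (524.2 - 319) · (386 - 215) = ½ · 205.2 · 171 = 17544.6.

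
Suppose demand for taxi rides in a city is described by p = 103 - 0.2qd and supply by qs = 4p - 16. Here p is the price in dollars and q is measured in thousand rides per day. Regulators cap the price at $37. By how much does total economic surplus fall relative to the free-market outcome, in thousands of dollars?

1742.4

Rearranging demand gives qd = 515 - 5p. Setting quantity demanded equal to quantity supplied, 515 - 5p = 4p - 16, gives p* = 59 and q* = 220.
The ceiling of 37 is below the equilibrium price 59, so it binds.
At p = 37: qd = 515 - 5·37 = 330 and qs = 4·37 - 16 = 132.
Quantity traded falls to 132. At q = 132 the demand price is (515 - 132)/5 = 76.6 and the supply price is (16 + 132)/4 = 37.
Deadweight loss = ½ · (76.6 - 37) · (220 - 132) = ½ · 39.6 · 88 = 1742.4.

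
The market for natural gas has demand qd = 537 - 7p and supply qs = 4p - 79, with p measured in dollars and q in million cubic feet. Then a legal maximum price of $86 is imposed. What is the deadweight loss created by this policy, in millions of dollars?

Equilibrium: 537 - 7p = 4p - 79, so 616 = 11p and p* = 56, q* = 145.
The ceiling of 86 is above the equilibrium price 56, so it is not binding; the market clears at p* = 56, q* = 145.
Since the control does not bind, no trades are prevented and deadweight loss is zero.

0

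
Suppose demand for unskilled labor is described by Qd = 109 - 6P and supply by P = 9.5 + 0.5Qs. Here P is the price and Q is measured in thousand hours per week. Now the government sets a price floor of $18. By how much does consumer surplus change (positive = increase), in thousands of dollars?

-14

Rearranging supply gives Qs = 2P - 19. Setting quantity demanded equal to quantity supplied, 109 - 6P = 2P - 19, gives P* = 16 and Q* = 13.
Because the floor (18) lies above the market-clearing price, it is binding.
At P = 18: Qd = 109 - 6·18 = 1 and Qs = 2·18 - 19 = 17.
Consumer surplus without the control is ½ · (109/6 - 16) · 13 = 169/12.
With the floor, consumers buy 1 units at 18, so CS = ½ · (109/6 - 18) · 1 = 1/12.
Change in consumer surplus = 1/12 - 169/12 = -14.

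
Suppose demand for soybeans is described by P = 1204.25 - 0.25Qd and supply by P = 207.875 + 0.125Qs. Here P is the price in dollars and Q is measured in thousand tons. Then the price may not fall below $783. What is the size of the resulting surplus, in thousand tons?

Rearranging demand gives Qd = 4817 - 4P; rearranging supply gives Qs = 8P - 1663. Setting quantity demanded equal to quantity supplied, 4817 - 4P = 8P - 1663, gives P* = 540 and Q* = 2657.
Because the floor (783) lies above the market-clearing price, it is binding.
At P = 783: Qd = 4817 - 4·783 = 1685 and Qs = 8·783 - 1663 = 4601.
Surplus = Qs - Qd = 4601 - 1685 = 2916.

2916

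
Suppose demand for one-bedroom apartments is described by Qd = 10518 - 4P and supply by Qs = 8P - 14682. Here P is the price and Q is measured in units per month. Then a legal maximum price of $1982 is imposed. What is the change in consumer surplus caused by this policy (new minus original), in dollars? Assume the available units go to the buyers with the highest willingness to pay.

27140

In a free market, 10518 - 4P = 8P - 14682 gives the equilibrium P* = 2100, Q* = 2118.
Since 1982 < 2100, the ceiling is binding.
At P = 1982: Qd = 10518 - 4·1982 = 2590 and Qs = 8·1982 - 14682 = 1174.
Consumer surplus without the control is ½ · (2629.5 - 2100) · 2118 = 560740.5.
With the ceiling, 1174 units are sold at 1982 (assume they go to the highest-value buyers). The demand price at Q = 1174 is 2336, so CS = ½ · [(2629.5 - 1982) + (2336 - 1982)] · 1174 = 587880.5.
Change in consumer surplus = 587880.5 - 560740.5 = 27140.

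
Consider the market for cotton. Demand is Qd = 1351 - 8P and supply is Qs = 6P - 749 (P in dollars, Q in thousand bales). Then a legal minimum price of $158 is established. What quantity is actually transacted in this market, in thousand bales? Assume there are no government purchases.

87

Equilibrium: 1351 - 8P = 6P - 749, so 2100 = 14P and P* = 150, Q* = 151.
The floor of 158 is above the equilibrium price 150, so it binds.
At P = 158: Qd = 1351 - 8·158 = 87 and Qs = 6·158 - 749 = 199.
The quantity actually transacted is the short side, demand: 87.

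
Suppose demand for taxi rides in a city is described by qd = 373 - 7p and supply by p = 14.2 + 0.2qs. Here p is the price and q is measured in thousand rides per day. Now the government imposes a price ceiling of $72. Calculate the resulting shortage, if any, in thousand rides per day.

0

Rearranging supply gives qs = 5p - 71. Equilibrium: 373 - 7p = 5p - 71, so 444 = 12p and p* = 37, q* = 114.
The ceiling of 72 is above the equilibrium price 37, so it is not binding; the market clears at p* = 37, q* = 114.
Since the control does not bind, there is no shortage.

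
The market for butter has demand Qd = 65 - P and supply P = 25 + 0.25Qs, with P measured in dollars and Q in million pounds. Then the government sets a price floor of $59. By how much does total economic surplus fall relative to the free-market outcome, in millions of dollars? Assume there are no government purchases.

422.5

Rearranging supply gives Qs = 4P - 100. Without the control the market clears where 65 - P = 4P - 100, i.e. P* = 33 and Q* = 32.
Because the floor (59) lies above the market-clearing price, it is binding.
At P = 59: Qd = 65 - 59 = 6 and Qs = 4·59 - 100 = 136.
Quantity traded falls to 6. At Q = 6 the demand price is 65 - 6 = 59 and the supply price is (100 + 6)/4 = 26.5.
Deadweight loss = ½ · (59 - 26.5) · (32 - 6) = ½ · 32.5 · 26 = 422.5.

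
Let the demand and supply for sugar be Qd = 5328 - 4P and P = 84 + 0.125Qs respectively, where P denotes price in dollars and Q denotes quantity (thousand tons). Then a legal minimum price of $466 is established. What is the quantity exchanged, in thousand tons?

Rearranging supply gives Qs = 8P - 672. Setting quantity demanded equal to quantity supplied, 5328 - 4P = 8P - 672, gives P* = 500 and Q* = 3328.
Since 466 is below P* = 500, the floor does not bind and the free-market outcome prevails.

3328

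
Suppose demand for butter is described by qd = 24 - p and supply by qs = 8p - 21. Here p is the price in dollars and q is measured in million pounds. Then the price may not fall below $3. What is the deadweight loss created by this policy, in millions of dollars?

0

In a free market, 24 - p = 8p - 21 gives the equilibrium p* = 5, q* = 19.
Since 3 is below p* = 5, the floor does not bind and the free-market outcome prevails.
Since the control does not bind, no trades are prevented and deadweight loss is zero.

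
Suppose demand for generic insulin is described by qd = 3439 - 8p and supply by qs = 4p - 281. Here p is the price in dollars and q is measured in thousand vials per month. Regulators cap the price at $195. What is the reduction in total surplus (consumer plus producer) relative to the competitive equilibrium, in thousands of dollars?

39675

Setting quantity demanded equal to quantity supplied, 3439 - 8p = 4p - 281, gives p* = 310 and q* = 959.
Since 195 < 310, the ceiling is binding.
At p = 195: qd = 3439 - 8·195 = 1879 and qs = 4·195 - 281 = 499.
Quantity traded falls to 499. At q = 499 the demand price is (3439 - 499)/8 = 367.5 and the supply price is (281 + 499)/4 = 195.
Deadweight loss = ½ · (367.5 - 195) · (959 - 499) = ½ · 172.5 · 460 = 39675.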